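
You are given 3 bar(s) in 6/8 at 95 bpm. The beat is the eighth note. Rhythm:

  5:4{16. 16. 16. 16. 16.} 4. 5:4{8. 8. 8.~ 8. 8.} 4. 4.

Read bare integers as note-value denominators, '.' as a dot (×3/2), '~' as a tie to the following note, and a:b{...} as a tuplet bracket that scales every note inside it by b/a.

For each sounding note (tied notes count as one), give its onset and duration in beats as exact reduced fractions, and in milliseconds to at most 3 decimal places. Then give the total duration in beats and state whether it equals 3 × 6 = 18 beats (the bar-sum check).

1) 0.0ms=0b +378.947ms=3/5b
2) 378.947ms=3/5b +378.947ms=3/5b
3) 757.895ms=6/5b +378.947ms=3/5b
4) 1136.842ms=9/5b +378.947ms=3/5b
5) 1515.789ms=12/5b +378.947ms=3/5b
6) 1894.737ms=3b +1894.737ms=3b
7) 3789.474ms=6b +757.895ms=6/5b
8) 4547.368ms=36/5b +757.895ms=6/5b
9) 5305.263ms=42/5b +1515.789ms=12/5b
10) 6821.053ms=54/5b +757.895ms=6/5b
11) 7578.947ms=12b +1894.737ms=3b
12) 9473.684ms=15b +1894.737ms=3b
Σ=18b of 18 (95bpm 6/8) — PASS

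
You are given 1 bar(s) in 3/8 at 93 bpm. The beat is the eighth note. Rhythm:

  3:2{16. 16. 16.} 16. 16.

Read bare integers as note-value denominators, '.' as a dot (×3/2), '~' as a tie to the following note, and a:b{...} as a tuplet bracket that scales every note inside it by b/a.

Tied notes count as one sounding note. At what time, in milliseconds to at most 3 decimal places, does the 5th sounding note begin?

note 5 onset = 9/4b = 1451.613ms

1. 0.0ms @ 0 + 322.581ms (1/2)
2. 322.581ms @ 1/2 + 322.581ms (1/2)
3. 645.161ms @ 1 + 322.581ms (1/2)
4. 967.742ms @ 3/2 + 483.871ms (3/4)
5. 1451.613ms @ 9/4 + 483.871ms (3/4)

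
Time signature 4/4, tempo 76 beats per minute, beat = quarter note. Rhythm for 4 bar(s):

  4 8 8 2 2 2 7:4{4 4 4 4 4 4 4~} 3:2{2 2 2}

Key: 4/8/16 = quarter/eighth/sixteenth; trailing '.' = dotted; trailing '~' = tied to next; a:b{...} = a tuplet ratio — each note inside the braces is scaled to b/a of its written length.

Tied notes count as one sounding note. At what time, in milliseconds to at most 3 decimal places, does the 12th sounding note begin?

1. 0.0ms @ 0 + 789.474ms (1)
2. 789.474ms @ 1 + 394.737ms (1/2)
3. 1184.211ms @ 3/2 + 394.737ms (1/2)
4. 1578.947ms @ 2 + 1578.947ms (2)
5. 3157.895ms @ 4 + 1578.947ms (2)
6. 4736.842ms @ 6 + 1578.947ms (2)
7. 6315.789ms @ 8 + 451.128ms (4/7)
8. 6766.917ms @ 60/7 + 451.128ms (4/7)
9. 7218.045ms @ 64/7 + 451.128ms (4/7)
10. 7669.173ms @ 68/7 + 451.128ms (4/7)
11. 8120.301ms @ 72/7 + 451.128ms (4/7)
12. 8571.429ms @ 76/7 + 451.128ms (4/7)
13. 9022.556ms @ 80/7 + 1503.759ms (40/21)
14. 10526.316ms @ 40/3 + 1052.632ms (4/3)
15. 11578.947ms @ 44/3 + 1052.632ms (4/3)

note 12 onset = 76/7b = 8571.429ms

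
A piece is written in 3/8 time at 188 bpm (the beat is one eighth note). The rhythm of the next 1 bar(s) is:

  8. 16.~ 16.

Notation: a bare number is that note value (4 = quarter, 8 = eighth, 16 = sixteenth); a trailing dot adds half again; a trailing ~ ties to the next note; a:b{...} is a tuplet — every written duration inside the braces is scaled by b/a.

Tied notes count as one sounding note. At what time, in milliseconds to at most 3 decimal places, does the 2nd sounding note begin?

1. 0.0ms @ 0 + 478.723ms (3/2)
2. 478.723ms @ 3/2 + 478.723ms (3/2)

note 2 onset = 3/2b = 478.723ms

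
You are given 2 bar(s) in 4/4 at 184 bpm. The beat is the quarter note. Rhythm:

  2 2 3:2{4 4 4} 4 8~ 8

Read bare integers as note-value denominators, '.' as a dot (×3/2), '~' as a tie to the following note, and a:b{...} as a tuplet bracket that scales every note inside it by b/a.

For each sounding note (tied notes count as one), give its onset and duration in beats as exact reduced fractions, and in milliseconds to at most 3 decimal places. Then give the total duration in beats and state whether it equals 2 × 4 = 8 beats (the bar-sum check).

1) 0.0ms=0b +652.174ms=2b
2) 652.174ms=2b +652.174ms=2b
3) 1304.348ms=4b +217.391ms=2/3b
4) 1521.739ms=14/3b +217.391ms=2/3b
5) 1739.13ms=16/3b +217.391ms=2/3b
6) 1956.522ms=6b +326.087ms=1b
7) 2282.609ms=7b +326.087ms=1b
Σ=8b of 8 (184bpm 4/4) — PASS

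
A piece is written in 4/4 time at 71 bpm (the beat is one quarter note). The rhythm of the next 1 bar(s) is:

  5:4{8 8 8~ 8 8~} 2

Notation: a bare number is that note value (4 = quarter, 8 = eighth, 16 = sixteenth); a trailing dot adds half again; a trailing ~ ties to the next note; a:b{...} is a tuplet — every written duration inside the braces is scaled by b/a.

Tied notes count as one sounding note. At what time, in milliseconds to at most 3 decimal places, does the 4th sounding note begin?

1. 0.0ms @ 0 + 338.028ms (2/5)
2. 338.028ms @ 2/5 + 338.028ms (2/5)
3. 676.056ms @ 4/5 + 676.056ms (4/5)
4. 1352.113ms @ 8/5 + 2028.169ms (12/5)

note 4 onset = 8/5b = 1352.113ms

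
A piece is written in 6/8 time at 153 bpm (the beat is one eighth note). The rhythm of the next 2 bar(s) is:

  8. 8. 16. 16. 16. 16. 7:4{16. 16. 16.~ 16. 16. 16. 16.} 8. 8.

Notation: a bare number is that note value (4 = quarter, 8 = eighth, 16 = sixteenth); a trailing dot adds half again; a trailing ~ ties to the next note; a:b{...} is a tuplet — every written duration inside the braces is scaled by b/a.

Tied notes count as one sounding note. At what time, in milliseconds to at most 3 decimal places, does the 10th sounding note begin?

1. 0.0ms @ 0 + 588.235ms (3/2)
2. 588.235ms @ 3/2 + 588.235ms (3/2)
3. 1176.471ms @ 3 + 294.118ms (3/4)
4. 1470.588ms @ 15/4 + 294.118ms (3/4)
5. 1764.706ms @ 9/2 + 294.118ms (3/4)
6. 2058.824ms @ 21/4 + 294.118ms (3/4)
7. 2352.941ms @ 6 + 168.067ms (3/7)
8. 2521.008ms @ 45/7 + 168.067ms (3/7)
9. 2689.076ms @ 48/7 + 336.134ms (6/7)
10. 3025.21ms @ 54/7 + 168.067ms (3/7)
11. 3193.277ms @ 57/7 + 168.067ms (3/7)
12. 3361.345ms @ 60/7 + 168.067ms (3/7)
13. 3529.412ms @ 9 + 588.235ms (3/2)
14. 4117.647ms @ 21/2 + 588.235ms (3/2)

note 10 onset = 54/7b = 3025.21ms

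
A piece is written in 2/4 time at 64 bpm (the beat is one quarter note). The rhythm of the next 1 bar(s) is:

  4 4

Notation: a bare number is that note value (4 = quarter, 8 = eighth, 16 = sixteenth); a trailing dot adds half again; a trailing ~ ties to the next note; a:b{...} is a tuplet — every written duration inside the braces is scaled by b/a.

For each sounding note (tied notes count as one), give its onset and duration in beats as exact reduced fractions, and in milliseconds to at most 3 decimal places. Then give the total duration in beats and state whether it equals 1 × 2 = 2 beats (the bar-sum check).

1) 0.0ms=0b +937.5ms=1b
2) 937.5ms=1b +937.5ms=1b
Σ=2b of 2 (64bpm 2/4) — PASS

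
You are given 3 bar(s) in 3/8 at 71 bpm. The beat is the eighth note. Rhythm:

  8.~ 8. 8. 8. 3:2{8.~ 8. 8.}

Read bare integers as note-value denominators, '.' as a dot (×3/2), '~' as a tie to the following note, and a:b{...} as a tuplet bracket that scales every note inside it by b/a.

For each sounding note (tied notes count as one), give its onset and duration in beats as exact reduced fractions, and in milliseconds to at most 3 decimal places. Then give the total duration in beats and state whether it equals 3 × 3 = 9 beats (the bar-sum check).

1) 0.0ms=0b +2535.211ms=3b
2) 2535.211ms=3b +1267.606ms=3/2b
3) 3802.817ms=9/2b +1267.606ms=3/2b
4) 5070.423ms=6b +1690.141ms=2b
5) 6760.563ms=8b +845.07ms=1b
Σ=9b of 9 (71bpm 3/8) — PASS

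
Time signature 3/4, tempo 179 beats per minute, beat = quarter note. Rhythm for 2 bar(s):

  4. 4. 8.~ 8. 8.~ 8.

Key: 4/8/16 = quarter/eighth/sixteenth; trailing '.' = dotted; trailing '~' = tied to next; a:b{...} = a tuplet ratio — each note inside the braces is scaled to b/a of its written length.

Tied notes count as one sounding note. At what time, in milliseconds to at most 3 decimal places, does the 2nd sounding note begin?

note 2 onset = 3/2b = 502.793ms

1. 0.0ms @ 0 + 502.793ms (3/2)
2. 502.793ms @ 3/2 + 502.793ms (3/2)
3. 1005.587ms @ 3 + 502.793ms (3/2)
4. 1508.38ms @ 9/2 + 502.793ms (3/2)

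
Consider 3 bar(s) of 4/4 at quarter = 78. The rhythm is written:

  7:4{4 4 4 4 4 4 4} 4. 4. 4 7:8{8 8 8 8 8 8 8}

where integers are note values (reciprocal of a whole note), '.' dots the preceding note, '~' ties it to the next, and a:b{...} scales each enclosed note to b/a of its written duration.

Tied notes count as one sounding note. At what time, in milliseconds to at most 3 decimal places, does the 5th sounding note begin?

note 5 onset = 16/7b = 1758.242ms

1. 0.0ms @ 0 + 439.56ms (4/7)
2. 439.56ms @ 4/7 + 439.56ms (4/7)
3. 879.121ms @ 8/7 + 439.56ms (4/7)
4. 1318.681ms @ 12/7 + 439.56ms (4/7)
5. 1758.242ms @ 16/7 + 439.56ms (4/7)
6. 2197.802ms @ 20/7 + 439.56ms (4/7)
7. 2637.363ms @ 24/7 + 439.56ms (4/7)
8. 3076.923ms @ 4 + 1153.846ms (3/2)
9. 4230.769ms @ 11/2 + 1153.846ms (3/2)
10. 5384.615ms @ 7 + 769.231ms (1)
11. 6153.846ms @ 8 + 439.56ms (4/7)
12. 6593.407ms @ 60/7 + 439.56ms (4/7)
13. 7032.967ms @ 64/7 + 439.56ms (4/7)
14. 7472.527ms @ 68/7 + 439.56ms (4/7)
15. 7912.088ms @ 72/7 + 439.56ms (4/7)
16. 8351.648ms @ 76/7 + 439.56ms (4/7)
17. 8791.209ms @ 80/7 + 439.56ms (4/7)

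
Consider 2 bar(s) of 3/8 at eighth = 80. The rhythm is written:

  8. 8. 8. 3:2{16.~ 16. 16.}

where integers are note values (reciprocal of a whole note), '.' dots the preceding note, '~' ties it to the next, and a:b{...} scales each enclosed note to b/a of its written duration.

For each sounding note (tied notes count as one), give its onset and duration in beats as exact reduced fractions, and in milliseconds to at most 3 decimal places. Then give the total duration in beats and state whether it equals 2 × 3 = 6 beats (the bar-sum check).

1) 0.0ms=0b +1125.0ms=3/2b
2) 1125.0ms=3/2b +1125.0ms=3/2b
3) 2250.0ms=3b +1125.0ms=3/2b
4) 3375.0ms=9/2b +750.0ms=1b
5) 4125.0ms=11/2b +375.0ms=1/2b
Σ=6b of 6 (80bpm 3/8) — PASS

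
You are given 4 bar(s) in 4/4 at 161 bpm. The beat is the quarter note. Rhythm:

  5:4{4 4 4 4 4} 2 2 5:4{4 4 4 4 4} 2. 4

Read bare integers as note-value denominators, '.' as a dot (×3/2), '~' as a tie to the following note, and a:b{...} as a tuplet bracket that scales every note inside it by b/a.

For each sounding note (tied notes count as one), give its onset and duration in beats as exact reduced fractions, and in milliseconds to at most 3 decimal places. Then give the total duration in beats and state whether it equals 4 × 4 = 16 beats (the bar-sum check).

1) 0.0ms=0b +298.137ms=4/5b
2) 298.137ms=4/5b +298.137ms=4/5b
3) 596.273ms=8/5b +298.137ms=4/5b
4) 894.41ms=12/5b +298.137ms=4/5b
5) 1192.547ms=16/5b +298.137ms=4/5b
6) 1490.683ms=4b +745.342ms=2b
7) 2236.025ms=6b +745.342ms=2b
8) 2981.366ms=8b +298.137ms=4/5b
9) 3279.503ms=44/5b +298.137ms=4/5b
10) 3577.64ms=48/5b +298.137ms=4/5b
11) 3875.776ms=52/5b +298.137ms=4/5b
12) 4173.913ms=56/5b +298.137ms=4/5b
13) 4472.05ms=12b +1118.012ms=3b
14) 5590.062ms=15b +372.671ms=1b
Σ=16b of 16 (161bpm 4/4) — PASS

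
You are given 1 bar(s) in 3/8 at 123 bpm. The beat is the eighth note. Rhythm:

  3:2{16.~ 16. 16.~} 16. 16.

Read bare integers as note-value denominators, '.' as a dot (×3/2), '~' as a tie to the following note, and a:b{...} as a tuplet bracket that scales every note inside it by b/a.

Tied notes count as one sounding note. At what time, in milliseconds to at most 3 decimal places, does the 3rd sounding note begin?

note 3 onset = 9/4b = 1097.561ms

1. 0.0ms @ 0 + 487.805ms (1)
2. 487.805ms @ 1 + 609.756ms (5/4)
3. 1097.561ms @ 9/4 + 365.854ms (3/4)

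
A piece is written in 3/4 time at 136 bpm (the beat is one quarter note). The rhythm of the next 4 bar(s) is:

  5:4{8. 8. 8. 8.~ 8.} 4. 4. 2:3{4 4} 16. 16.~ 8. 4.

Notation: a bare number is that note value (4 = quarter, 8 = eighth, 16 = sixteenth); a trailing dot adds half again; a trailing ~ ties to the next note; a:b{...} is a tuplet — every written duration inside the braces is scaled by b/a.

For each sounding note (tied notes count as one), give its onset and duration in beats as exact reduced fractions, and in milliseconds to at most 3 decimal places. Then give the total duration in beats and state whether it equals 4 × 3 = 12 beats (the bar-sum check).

1) 0.0ms=0b +264.706ms=3/5b
2) 264.706ms=3/5b +264.706ms=3/5b
3) 529.412ms=6/5b +264.706ms=3/5b
4) 794.118ms=9/5b +529.412ms=6/5b
5) 1323.529ms=3b +661.765ms=3/2b
6) 1985.294ms=9/2b +661.765ms=3/2b
7) 2647.059ms=6b +661.765ms=3/2b
8) 3308.824ms=15/2b +661.765ms=3/2b
9) 3970.588ms=9b +165.441ms=3/8b
10) 4136.029ms=75/8b +496.324ms=9/8b
11) 4632.353ms=21/2b +661.765ms=3/2b
Σ=12b of 12 (136bpm 3/4) — PASS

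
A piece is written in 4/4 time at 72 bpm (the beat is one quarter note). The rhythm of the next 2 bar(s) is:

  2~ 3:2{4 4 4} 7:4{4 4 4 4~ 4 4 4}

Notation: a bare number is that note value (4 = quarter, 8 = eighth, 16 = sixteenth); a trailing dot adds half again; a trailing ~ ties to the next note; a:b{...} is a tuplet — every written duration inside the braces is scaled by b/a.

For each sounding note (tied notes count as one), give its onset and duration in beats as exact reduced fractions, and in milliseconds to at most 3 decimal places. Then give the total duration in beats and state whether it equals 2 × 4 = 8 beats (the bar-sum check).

1) 0.0ms=0b +2222.222ms=8/3b
2) 2222.222ms=8/3b +555.556ms=2/3b
3) 2777.778ms=10/3b +555.556ms=2/3b
4) 3333.333ms=4b +476.19ms=4/7b
5) 3809.524ms=32/7b +476.19ms=4/7b
6) 4285.714ms=36/7b +476.19ms=4/7b
7) 4761.905ms=40/7b +952.381ms=8/7b
8) 5714.286ms=48/7b +476.19ms=4/7b
9) 6190.476ms=52/7b +476.19ms=4/7b
Σ=8b of 8 (72bpm 4/4) — PASS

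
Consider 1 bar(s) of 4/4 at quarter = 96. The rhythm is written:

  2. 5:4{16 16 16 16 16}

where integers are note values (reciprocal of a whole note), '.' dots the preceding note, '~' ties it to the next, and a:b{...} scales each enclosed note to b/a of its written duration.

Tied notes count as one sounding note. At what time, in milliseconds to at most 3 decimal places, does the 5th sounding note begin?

note 5 onset = 18/5b = 2250.0ms

1. 0.0ms @ 0 + 1875.0ms (3)
2. 1875.0ms @ 3 + 125.0ms (1/5)
3. 2000.0ms @ 16/5 + 125.0ms (1/5)
4. 2125.0ms @ 17/5 + 125.0ms (1/5)
5. 2250.0ms @ 18/5 + 125.0ms (1/5)
6. 2375.0ms @ 19/5 + 125.0ms (1/5)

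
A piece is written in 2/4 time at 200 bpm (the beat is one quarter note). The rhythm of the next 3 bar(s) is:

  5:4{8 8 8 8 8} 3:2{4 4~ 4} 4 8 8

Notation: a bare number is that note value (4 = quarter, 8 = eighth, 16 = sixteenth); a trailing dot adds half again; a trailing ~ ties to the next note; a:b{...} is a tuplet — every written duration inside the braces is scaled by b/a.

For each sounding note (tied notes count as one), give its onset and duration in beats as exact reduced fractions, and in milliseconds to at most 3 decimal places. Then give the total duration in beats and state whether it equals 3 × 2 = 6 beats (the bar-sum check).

1) 0.0ms=0b +120.0ms=2/5b
2) 120.0ms=2/5b +120.0ms=2/5b
3) 240.0ms=4/5b +120.0ms=2/5b
4) 360.0ms=6/5b +120.0ms=2/5b
5) 480.0ms=8/5b +120.0ms=2/5b
6) 600.0ms=2b +200.0ms=2/3b
7) 800.0ms=8/3b +400.0ms=4/3b
8) 1200.0ms=4b +300.0ms=1b
9) 1500.0ms=5b +150.0ms=1/2b
10) 1650.0ms=11/2b +150.0ms=1/2b
Σ=6b of 6 (200bpm 2/4) — PASS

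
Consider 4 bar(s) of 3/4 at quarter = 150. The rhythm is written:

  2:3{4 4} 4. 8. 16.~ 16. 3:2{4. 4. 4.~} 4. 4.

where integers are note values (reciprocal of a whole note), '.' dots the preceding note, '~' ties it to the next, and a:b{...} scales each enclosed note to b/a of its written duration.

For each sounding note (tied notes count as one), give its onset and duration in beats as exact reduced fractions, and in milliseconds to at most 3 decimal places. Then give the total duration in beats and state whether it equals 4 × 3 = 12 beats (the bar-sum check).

1) 0.0ms=0b +600.0ms=3/2b
2) 600.0ms=3/2b +600.0ms=3/2b
3) 1200.0ms=3b +600.0ms=3/2b
4) 1800.0ms=9/2b +300.0ms=3/4b
5) 2100.0ms=21/4b +300.0ms=3/4b
6) 2400.0ms=6b +400.0ms=1b
7) 2800.0ms=7b +400.0ms=1b
8) 3200.0ms=8b +1000.0ms=5/2b
9) 4200.0ms=21/2b +600.0ms=3/2b
Σ=12b of 12 (150bpm 3/4) — PASS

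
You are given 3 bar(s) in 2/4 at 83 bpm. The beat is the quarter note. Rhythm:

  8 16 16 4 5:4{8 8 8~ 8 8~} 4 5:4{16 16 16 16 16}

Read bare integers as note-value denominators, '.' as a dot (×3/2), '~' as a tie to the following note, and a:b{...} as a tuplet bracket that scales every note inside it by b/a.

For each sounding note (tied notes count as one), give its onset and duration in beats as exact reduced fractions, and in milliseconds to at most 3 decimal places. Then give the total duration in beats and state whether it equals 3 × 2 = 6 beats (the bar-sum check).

1) 0.0ms=0b +361.446ms=1/2b
2) 361.446ms=1/2b +180.723ms=1/4b
3) 542.169ms=3/4b +180.723ms=1/4b
4) 722.892ms=1b +722.892ms=1b
5) 1445.783ms=2b +289.157ms=2/5b
6) 1734.94ms=12/5b +289.157ms=2/5b
7) 2024.096ms=14/5b +578.313ms=4/5b
8) 2602.41ms=18/5b +1012.048ms=7/5b
9) 3614.458ms=5b +144.578ms=1/5b
10) 3759.036ms=26/5b +144.578ms=1/5b
11) 3903.614ms=27/5b +144.578ms=1/5b
12) 4048.193ms=28/5b +144.578ms=1/5b
13) 4192.771ms=29/5b +144.578ms=1/5b
Σ=6b of 6 (83bpm 2/4) — PASS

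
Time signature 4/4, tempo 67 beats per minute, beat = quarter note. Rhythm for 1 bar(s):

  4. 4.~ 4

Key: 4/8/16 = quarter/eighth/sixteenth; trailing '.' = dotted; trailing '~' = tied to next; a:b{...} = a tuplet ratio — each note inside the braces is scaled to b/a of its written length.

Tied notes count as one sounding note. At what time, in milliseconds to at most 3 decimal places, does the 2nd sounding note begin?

1. 0.0ms @ 0 + 1343.284ms (3/2)
2. 1343.284ms @ 3/2 + 2238.806ms (5/2)

note 2 onset = 3/2b = 1343.284ms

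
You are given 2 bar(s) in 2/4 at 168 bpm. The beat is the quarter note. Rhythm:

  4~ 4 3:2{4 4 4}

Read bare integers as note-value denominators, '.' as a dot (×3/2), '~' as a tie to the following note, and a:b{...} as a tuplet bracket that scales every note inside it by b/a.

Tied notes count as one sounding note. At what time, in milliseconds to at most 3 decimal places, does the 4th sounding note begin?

note 4 onset = 10/3b = 1190.476ms

1. 0.0ms @ 0 + 714.286ms (2)
2. 714.286ms @ 2 + 238.095ms (2/3)
3. 952.381ms @ 8/3 + 238.095ms (2/3)
4. 1190.476ms @ 10/3 + 238.095ms (2/3)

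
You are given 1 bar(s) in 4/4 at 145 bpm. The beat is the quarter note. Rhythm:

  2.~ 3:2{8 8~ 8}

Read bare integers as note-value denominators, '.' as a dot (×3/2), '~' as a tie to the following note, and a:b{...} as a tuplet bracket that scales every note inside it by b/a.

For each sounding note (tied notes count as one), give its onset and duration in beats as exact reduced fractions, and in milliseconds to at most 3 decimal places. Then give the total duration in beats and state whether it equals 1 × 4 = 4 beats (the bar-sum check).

1) 0.0ms=0b +1379.31ms=10/3b
2) 1379.31ms=10/3b +275.862ms=2/3b
Σ=4b of 4 (145bpm 4/4) — PASS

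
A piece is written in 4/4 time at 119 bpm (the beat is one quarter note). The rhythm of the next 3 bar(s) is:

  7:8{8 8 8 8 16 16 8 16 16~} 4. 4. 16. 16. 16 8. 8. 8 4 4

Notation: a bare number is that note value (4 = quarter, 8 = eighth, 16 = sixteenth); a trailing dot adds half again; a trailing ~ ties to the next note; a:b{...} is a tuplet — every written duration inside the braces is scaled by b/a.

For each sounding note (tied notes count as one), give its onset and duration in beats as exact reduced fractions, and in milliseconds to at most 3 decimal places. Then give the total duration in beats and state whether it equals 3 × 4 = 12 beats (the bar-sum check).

1) 0.0ms=0b +288.115ms=4/7b
2) 288.115ms=4/7b +288.115ms=4/7b
3) 576.23ms=8/7b +288.115ms=4/7b
4) 864.346ms=12/7b +288.115ms=4/7b
5) 1152.461ms=16/7b +144.058ms=2/7b
6) 1296.519ms=18/7b +144.058ms=2/7b
7) 1440.576ms=20/7b +288.115ms=4/7b
8) 1728.691ms=24/7b +144.058ms=2/7b
9) 1872.749ms=26/7b +900.36ms=25/14b
10) 2773.109ms=11/2b +756.303ms=3/2b
11) 3529.412ms=7b +189.076ms=3/8b
12) 3718.487ms=59/8b +189.076ms=3/8b
13) 3907.563ms=31/4b +126.05ms=1/4b
14) 4033.613ms=8b +378.151ms=3/4b
15) 4411.765ms=35/4b +378.151ms=3/4b
16) 4789.916ms=19/2b +252.101ms=1/2b
17) 5042.017ms=10b +504.202ms=1b
18) 5546.218ms=11b +504.202ms=1b
Σ=12b of 12 (119bpm 4/4) — PASS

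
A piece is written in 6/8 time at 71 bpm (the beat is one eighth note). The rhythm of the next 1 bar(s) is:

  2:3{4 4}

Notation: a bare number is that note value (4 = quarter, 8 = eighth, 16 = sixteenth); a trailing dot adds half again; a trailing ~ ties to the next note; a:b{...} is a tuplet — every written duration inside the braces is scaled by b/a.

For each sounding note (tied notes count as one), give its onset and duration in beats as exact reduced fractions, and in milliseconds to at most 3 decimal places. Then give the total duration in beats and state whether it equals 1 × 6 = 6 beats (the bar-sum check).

1) 0.0ms=0b +2535.211ms=3b
2) 2535.211ms=3b +2535.211ms=3b
Σ=6b of 6 (71bpm 6/8) — PASS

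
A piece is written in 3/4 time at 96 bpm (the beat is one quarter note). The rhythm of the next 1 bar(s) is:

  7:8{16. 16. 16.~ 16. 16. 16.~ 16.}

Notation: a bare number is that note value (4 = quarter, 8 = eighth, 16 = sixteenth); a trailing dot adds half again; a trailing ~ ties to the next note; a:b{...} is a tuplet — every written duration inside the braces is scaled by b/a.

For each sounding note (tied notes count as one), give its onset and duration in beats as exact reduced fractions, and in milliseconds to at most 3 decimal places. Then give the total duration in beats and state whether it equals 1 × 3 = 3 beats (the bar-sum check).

1) 0.0ms=0b +267.857ms=3/7b
2) 267.857ms=3/7b +267.857ms=3/7b
3) 535.714ms=6/7b +535.714ms=6/7b
4) 1071.429ms=12/7b +267.857ms=3/7b
5) 1339.286ms=15/7b +535.714ms=6/7b
Σ=3b of 3 (96bpm 3/4) — PASS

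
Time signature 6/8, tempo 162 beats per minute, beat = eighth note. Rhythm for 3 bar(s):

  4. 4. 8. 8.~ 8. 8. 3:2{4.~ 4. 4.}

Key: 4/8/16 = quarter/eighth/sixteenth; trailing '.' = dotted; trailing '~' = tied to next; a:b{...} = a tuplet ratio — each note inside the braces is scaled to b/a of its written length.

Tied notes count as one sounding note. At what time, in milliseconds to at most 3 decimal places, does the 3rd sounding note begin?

1. 0.0ms @ 0 + 1111.111ms (3)
2. 1111.111ms @ 3 + 1111.111ms (3)
3. 2222.222ms @ 6 + 555.556ms (3/2)
4. 2777.778ms @ 15/2 + 1111.111ms (3)
5. 3888.889ms @ 21/2 + 555.556ms (3/2)
6. 4444.444ms @ 12 + 1481.481ms (4)
7. 5925.926ms @ 16 + 740.741ms (2)

note 3 onset = 6b = 2222.222ms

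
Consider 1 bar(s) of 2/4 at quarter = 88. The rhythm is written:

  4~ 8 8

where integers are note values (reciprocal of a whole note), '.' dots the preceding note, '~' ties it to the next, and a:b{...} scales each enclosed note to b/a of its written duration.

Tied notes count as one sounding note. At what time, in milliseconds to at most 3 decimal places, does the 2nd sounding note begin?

1. 0.0ms @ 0 + 1022.727ms (3/2)
2. 1022.727ms @ 3/2 + 340.909ms (1/2)

note 2 onset = 3/2b = 1022.727ms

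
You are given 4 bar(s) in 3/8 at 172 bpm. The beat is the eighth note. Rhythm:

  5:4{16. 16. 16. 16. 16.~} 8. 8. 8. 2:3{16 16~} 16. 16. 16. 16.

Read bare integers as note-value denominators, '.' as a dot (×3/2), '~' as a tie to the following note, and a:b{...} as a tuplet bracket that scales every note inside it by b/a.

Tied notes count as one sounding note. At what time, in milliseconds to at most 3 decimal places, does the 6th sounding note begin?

1. 0.0ms @ 0 + 209.302ms (3/5)
2. 209.302ms @ 3/5 + 209.302ms (3/5)
3. 418.605ms @ 6/5 + 209.302ms (3/5)
4. 627.907ms @ 9/5 + 209.302ms (3/5)
5. 837.209ms @ 12/5 + 732.558ms (21/10)
6. 1569.767ms @ 9/2 + 523.256ms (3/2)
7. 2093.023ms @ 6 + 523.256ms (3/2)
8. 2616.279ms @ 15/2 + 261.628ms (3/4)
9. 2877.907ms @ 33/4 + 523.256ms (3/2)
10. 3401.163ms @ 39/4 + 261.628ms (3/4)
11. 3662.791ms @ 21/2 + 261.628ms (3/4)
12. 3924.419ms @ 45/4 + 261.628ms (3/4)

note 6 onset = 9/2b = 1569.767ms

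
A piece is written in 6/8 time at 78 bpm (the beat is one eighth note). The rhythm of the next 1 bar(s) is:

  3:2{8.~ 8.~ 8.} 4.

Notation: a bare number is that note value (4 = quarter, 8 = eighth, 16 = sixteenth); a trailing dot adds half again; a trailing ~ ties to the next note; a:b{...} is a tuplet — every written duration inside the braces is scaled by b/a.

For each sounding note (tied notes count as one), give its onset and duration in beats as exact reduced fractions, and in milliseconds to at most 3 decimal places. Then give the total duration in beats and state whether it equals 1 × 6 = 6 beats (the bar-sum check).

1) 0.0ms=0b +2307.692ms=3b
2) 2307.692ms=3b +2307.692ms=3b
Σ=6b of 6 (78bpm 6/8) — PASS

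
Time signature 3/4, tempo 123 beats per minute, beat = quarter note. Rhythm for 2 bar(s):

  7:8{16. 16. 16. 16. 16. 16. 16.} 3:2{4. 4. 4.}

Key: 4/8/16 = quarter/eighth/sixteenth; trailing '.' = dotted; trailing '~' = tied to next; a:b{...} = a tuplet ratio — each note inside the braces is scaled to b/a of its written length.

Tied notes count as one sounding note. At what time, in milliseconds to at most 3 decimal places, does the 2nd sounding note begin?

1. 0.0ms @ 0 + 209.059ms (3/7)
2. 209.059ms @ 3/7 + 209.059ms (3/7)
3. 418.118ms @ 6/7 + 209.059ms (3/7)
4. 627.178ms @ 9/7 + 209.059ms (3/7)
5. 836.237ms @ 12/7 + 209.059ms (3/7)
6. 1045.296ms @ 15/7 + 209.059ms (3/7)
7. 1254.355ms @ 18/7 + 209.059ms (3/7)
8. 1463.415ms @ 3 + 487.805ms (1)
9. 1951.22ms @ 4 + 487.805ms (1)
10. 2439.024ms @ 5 + 487.805ms (1)

note 2 onset = 3/7b = 209.059ms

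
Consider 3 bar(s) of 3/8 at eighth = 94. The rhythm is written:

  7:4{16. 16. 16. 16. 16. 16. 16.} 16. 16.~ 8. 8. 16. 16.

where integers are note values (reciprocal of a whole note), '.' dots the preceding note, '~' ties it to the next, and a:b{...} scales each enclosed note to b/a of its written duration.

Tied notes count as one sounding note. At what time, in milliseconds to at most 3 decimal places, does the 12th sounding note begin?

1. 0.0ms @ 0 + 273.556ms (3/7)
2. 273.556ms @ 3/7 + 273.556ms (3/7)
3. 547.112ms @ 6/7 + 273.556ms (3/7)
4. 820.669ms @ 9/7 + 273.556ms (3/7)
5. 1094.225ms @ 12/7 + 273.556ms (3/7)
6. 1367.781ms @ 15/7 + 273.556ms (3/7)
7. 1641.337ms @ 18/7 + 273.556ms (3/7)
8. 1914.894ms @ 3 + 478.723ms (3/4)
9. 2393.617ms @ 15/4 + 1436.17ms (9/4)
10. 3829.787ms @ 6 + 957.447ms (3/2)
11. 4787.234ms @ 15/2 + 478.723ms (3/4)
12. 5265.957ms @ 33/4 + 478.723ms (3/4)

note 12 onset = 33/4b = 5265.957ms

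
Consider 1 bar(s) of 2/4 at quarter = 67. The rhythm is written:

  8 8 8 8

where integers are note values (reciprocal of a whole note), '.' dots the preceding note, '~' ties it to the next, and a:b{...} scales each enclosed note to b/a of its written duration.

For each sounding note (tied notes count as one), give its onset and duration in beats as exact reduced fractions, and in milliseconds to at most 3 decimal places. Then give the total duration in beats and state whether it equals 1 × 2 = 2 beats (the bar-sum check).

1) 0.0ms=0b +447.761ms=1/2b
2) 447.761ms=1/2b +447.761ms=1/2b
3) 895.522ms=1b +447.761ms=1/2b
4) 1343.284ms=3/2b +447.761ms=1/2b
Σ=2b of 2 (67bpm 2/4) — PASS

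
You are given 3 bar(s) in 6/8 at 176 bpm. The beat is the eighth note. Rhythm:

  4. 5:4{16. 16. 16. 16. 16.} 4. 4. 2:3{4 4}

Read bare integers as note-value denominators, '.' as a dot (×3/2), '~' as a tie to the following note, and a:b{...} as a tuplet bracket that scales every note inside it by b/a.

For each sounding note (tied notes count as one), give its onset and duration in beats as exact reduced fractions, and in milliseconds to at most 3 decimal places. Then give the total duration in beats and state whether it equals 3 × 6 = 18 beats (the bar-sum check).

1) 0.0ms=0b +1022.727ms=3b
2) 1022.727ms=3b +204.545ms=3/5b
3) 1227.273ms=18/5b +204.545ms=3/5b
4) 1431.818ms=21/5b +204.545ms=3/5b
5) 1636.364ms=24/5b +204.545ms=3/5b
6) 1840.909ms=27/5b +204.545ms=3/5b
7) 2045.455ms=6b +1022.727ms=3b
8) 3068.182ms=9b +1022.727ms=3b
9) 4090.909ms=12b +1022.727ms=3b
10) 5113.636ms=15b +1022.727ms=3b
Σ=18b of 18 (176bpm 6/8) — PASS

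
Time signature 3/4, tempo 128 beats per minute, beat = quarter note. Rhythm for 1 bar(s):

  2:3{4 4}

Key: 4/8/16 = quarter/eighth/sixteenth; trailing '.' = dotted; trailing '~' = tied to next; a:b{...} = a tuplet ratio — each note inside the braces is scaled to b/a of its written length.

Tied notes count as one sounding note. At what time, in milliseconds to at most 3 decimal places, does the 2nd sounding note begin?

note 2 onset = 3/2b = 703.125ms

1. 0.0ms @ 0 + 703.125ms (3/2)
2. 703.125ms @ 3/2 + 703.125ms (3/2)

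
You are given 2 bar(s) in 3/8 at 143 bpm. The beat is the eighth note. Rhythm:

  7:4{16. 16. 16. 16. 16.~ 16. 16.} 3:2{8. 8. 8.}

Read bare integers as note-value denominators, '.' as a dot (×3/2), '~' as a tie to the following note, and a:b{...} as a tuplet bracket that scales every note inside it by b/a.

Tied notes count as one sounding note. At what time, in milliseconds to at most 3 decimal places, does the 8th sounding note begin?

note 8 onset = 4b = 1678.322ms

1. 0.0ms @ 0 + 179.82ms (3/7)
2. 179.82ms @ 3/7 + 179.82ms (3/7)
3. 359.64ms @ 6/7 + 179.82ms (3/7)
4. 539.461ms @ 9/7 + 179.82ms (3/7)
5. 719.281ms @ 12/7 + 359.64ms (6/7)
6. 1078.921ms @ 18/7 + 179.82ms (3/7)
7. 1258.741ms @ 3 + 419.58ms (1)
8. 1678.322ms @ 4 + 419.58ms (1)
9. 2097.902ms @ 5 + 419.58ms (1)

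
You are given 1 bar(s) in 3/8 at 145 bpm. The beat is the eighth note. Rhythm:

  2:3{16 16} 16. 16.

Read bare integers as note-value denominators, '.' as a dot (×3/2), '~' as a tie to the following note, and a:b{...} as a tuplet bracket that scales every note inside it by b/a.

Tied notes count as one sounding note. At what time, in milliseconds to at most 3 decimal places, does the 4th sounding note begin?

1. 0.0ms @ 0 + 310.345ms (3/4)
2. 310.345ms @ 3/4 + 310.345ms (3/4)
3. 620.69ms @ 3/2 + 310.345ms (3/4)
4. 931.034ms @ 9/4 + 310.345ms (3/4)

note 4 onset = 9/4b = 931.034ms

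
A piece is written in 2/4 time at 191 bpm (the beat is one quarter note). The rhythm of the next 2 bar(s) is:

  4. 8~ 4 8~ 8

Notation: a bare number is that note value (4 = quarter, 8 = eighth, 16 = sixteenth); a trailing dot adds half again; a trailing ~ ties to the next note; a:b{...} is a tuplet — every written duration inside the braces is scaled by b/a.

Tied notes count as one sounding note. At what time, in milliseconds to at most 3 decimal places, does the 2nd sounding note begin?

note 2 onset = 3/2b = 471.204ms

1. 0.0ms @ 0 + 471.204ms (3/2)
2. 471.204ms @ 3/2 + 471.204ms (3/2)
3. 942.408ms @ 3 + 314.136ms (1)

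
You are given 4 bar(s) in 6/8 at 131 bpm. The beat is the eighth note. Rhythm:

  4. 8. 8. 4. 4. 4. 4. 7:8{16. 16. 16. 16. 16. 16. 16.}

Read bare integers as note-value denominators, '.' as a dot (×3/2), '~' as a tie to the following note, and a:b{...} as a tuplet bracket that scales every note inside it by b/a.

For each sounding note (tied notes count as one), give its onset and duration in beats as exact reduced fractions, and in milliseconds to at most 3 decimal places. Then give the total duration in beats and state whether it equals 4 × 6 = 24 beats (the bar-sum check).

1) 0.0ms=0b +1374.046ms=3b
2) 1374.046ms=3b +687.023ms=3/2b
3) 2061.069ms=9/2b +687.023ms=3/2b
4) 2748.092ms=6b +1374.046ms=3b
5) 4122.137ms=9b +1374.046ms=3b
6) 5496.183ms=12b +1374.046ms=3b
7) 6870.229ms=15b +1374.046ms=3b
8) 8244.275ms=18b +392.585ms=6/7b
9) 8636.859ms=132/7b +392.585ms=6/7b
10) 9029.444ms=138/7b +392.585ms=6/7b
11) 9422.028ms=144/7b +392.585ms=6/7b
12) 9814.613ms=150/7b +392.585ms=6/7b
13) 10207.197ms=156/7b +392.585ms=6/7b
14) 10599.782ms=162/7b +392.585ms=6/7b
Σ=24b of 24 (131bpm 6/8) — PASS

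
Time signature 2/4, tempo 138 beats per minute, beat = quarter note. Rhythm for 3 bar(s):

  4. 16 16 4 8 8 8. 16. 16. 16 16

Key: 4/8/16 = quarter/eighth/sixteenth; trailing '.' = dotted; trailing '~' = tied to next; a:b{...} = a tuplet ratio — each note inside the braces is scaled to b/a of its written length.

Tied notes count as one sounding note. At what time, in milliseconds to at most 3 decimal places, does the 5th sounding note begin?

1. 0.0ms @ 0 + 652.174ms (3/2)
2. 652.174ms @ 3/2 + 108.696ms (1/4)
3. 760.87ms @ 7/4 + 108.696ms (1/4)
4. 869.565ms @ 2 + 434.783ms (1)
5. 1304.348ms @ 3 + 217.391ms (1/2)
6. 1521.739ms @ 7/2 + 217.391ms (1/2)
7. 1739.13ms @ 4 + 326.087ms (3/4)
8. 2065.217ms @ 19/4 + 163.043ms (3/8)
9. 2228.261ms @ 41/8 + 163.043ms (3/8)
10. 2391.304ms @ 11/2 + 108.696ms (1/4)
11. 2500.0ms @ 23/4 + 108.696ms (1/4)

note 5 onset = 3b = 1304.348ms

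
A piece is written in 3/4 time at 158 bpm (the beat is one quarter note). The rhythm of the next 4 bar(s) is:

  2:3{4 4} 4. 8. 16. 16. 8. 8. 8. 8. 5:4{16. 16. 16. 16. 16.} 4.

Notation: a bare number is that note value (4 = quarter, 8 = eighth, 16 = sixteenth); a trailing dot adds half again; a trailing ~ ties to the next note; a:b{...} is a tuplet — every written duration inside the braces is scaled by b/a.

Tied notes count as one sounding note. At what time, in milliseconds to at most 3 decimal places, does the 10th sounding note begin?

note 10 onset = 33/4b = 3132.911ms

1. 0.0ms @ 0 + 569.62ms (3/2)
2. 569.62ms @ 3/2 + 569.62ms (3/2)
3. 1139.241ms @ 3 + 569.62ms (3/2)
4. 1708.861ms @ 9/2 + 284.81ms (3/4)
5. 1993.671ms @ 21/4 + 142.405ms (3/8)
6. 2136.076ms @ 45/8 + 142.405ms (3/8)
7. 2278.481ms @ 6 + 284.81ms (3/4)
8. 2563.291ms @ 27/4 + 284.81ms (3/4)
9. 2848.101ms @ 15/2 + 284.81ms (3/4)
10. 3132.911ms @ 33/4 + 284.81ms (3/4)
11. 3417.722ms @ 9 + 113.924ms (3/10)
12. 3531.646ms @ 93/10 + 113.924ms (3/10)
13. 3645.57ms @ 48/5 + 113.924ms (3/10)
14. 3759.494ms @ 99/10 + 113.924ms (3/10)
15. 3873.418ms @ 51/5 + 113.924ms (3/10)
16. 3987.342ms @ 21/2 + 569.62ms (3/2)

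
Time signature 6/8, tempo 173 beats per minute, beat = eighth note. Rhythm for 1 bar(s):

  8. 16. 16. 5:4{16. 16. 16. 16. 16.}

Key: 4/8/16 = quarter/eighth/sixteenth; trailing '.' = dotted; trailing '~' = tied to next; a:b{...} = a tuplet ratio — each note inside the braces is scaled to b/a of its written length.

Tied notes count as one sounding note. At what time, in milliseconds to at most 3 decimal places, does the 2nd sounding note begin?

note 2 onset = 3/2b = 520.231ms

1. 0.0ms @ 0 + 520.231ms (3/2)
2. 520.231ms @ 3/2 + 260.116ms (3/4)
3. 780.347ms @ 9/4 + 260.116ms (3/4)
4. 1040.462ms @ 3 + 208.092ms (3/5)
5. 1248.555ms @ 18/5 + 208.092ms (3/5)
6. 1456.647ms @ 21/5 + 208.092ms (3/5)
7. 1664.74ms @ 24/5 + 208.092ms (3/5)
8. 1872.832ms @ 27/5 + 208.092ms (3/5)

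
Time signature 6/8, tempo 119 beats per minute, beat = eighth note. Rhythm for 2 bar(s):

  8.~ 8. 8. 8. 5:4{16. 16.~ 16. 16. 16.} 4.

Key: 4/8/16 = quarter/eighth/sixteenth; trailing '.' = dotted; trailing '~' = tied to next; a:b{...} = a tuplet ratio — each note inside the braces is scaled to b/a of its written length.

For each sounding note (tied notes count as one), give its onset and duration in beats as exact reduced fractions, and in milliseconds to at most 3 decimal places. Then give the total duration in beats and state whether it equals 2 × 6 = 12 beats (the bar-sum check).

1) 0.0ms=0b +1512.605ms=3b
2) 1512.605ms=3b +756.303ms=3/2b
3) 2268.908ms=9/2b +756.303ms=3/2b
4) 3025.21ms=6b +302.521ms=3/5b
5) 3327.731ms=33/5b +605.042ms=6/5b
6) 3932.773ms=39/5b +302.521ms=3/5b
7) 4235.294ms=42/5b +302.521ms=3/5b
8) 4537.815ms=9b +1512.605ms=3b
Σ=12b of 12 (119bpm 6/8) — PASS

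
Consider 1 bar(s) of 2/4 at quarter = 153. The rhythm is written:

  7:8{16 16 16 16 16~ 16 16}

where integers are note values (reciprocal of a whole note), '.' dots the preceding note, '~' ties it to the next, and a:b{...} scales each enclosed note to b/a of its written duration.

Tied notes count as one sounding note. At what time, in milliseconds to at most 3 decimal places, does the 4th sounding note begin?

1. 0.0ms @ 0 + 112.045ms (2/7)
2. 112.045ms @ 2/7 + 112.045ms (2/7)
3. 224.09ms @ 4/7 + 112.045ms (2/7)
4. 336.134ms @ 6/7 + 112.045ms (2/7)
5. 448.179ms @ 8/7 + 224.09ms (4/7)
6. 672.269ms @ 12/7 + 112.045ms (2/7)

note 4 onset = 6/7b = 336.134ms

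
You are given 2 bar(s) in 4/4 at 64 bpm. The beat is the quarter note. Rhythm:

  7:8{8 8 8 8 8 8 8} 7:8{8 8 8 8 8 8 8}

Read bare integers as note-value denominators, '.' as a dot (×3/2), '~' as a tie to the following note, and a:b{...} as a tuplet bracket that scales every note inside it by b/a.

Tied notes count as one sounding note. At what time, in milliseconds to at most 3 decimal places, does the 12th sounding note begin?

1. 0.0ms @ 0 + 535.714ms (4/7)
2. 535.714ms @ 4/7 + 535.714ms (4/7)
3. 1071.429ms @ 8/7 + 535.714ms (4/7)
4. 1607.143ms @ 12/7 + 535.714ms (4/7)
5. 2142.857ms @ 16/7 + 535.714ms (4/7)
6. 2678.571ms @ 20/7 + 535.714ms (4/7)
7. 3214.286ms @ 24/7 + 535.714ms (4/7)
8. 3750.0ms @ 4 + 535.714ms (4/7)
9. 4285.714ms @ 32/7 + 535.714ms (4/7)
10. 4821.429ms @ 36/7 + 535.714ms (4/7)
11. 5357.143ms @ 40/7 + 535.714ms (4/7)
12. 5892.857ms @ 44/7 + 535.714ms (4/7)
13. 6428.571ms @ 48/7 + 535.714ms (4/7)
14. 6964.286ms @ 52/7 + 535.714ms (4/7)

note 12 onset = 44/7b = 5892.857ms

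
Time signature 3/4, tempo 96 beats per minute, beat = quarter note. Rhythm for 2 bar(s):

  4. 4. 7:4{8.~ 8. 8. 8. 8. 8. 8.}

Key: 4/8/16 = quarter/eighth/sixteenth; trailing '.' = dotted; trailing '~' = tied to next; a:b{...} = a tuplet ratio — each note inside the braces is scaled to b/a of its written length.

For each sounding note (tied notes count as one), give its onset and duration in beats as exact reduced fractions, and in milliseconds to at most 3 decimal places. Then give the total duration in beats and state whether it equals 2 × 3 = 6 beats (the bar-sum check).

1) 0.0ms=0b +937.5ms=3/2b
2) 937.5ms=3/2b +937.5ms=3/2b
3) 1875.0ms=3b +535.714ms=6/7b
4) 2410.714ms=27/7b +267.857ms=3/7b
5) 2678.571ms=30/7b +267.857ms=3/7b
6) 2946.429ms=33/7b +267.857ms=3/7b
7) 3214.286ms=36/7b +267.857ms=3/7b
8) 3482.143ms=39/7b +267.857ms=3/7b
Σ=6b of 6 (96bpm 3/4) — PASS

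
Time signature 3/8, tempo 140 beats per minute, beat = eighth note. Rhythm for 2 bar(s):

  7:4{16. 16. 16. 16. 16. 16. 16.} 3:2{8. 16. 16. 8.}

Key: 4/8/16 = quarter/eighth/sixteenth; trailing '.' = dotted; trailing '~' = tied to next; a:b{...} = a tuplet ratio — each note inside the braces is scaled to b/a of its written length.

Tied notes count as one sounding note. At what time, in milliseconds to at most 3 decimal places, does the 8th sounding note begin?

1. 0.0ms @ 0 + 183.673ms (3/7)
2. 183.673ms @ 3/7 + 183.673ms (3/7)
3. 367.347ms @ 6/7 + 183.673ms (3/7)
4. 551.02ms @ 9/7 + 183.673ms (3/7)
5. 734.694ms @ 12/7 + 183.673ms (3/7)
6. 918.367ms @ 15/7 + 183.673ms (3/7)
7. 1102.041ms @ 18/7 + 183.673ms (3/7)
8. 1285.714ms @ 3 + 428.571ms (1)
9. 1714.286ms @ 4 + 214.286ms (1/2)
10. 1928.571ms @ 9/2 + 214.286ms (1/2)
11. 2142.857ms @ 5 + 428.571ms (1)

note 8 onset = 3b = 1285.714ms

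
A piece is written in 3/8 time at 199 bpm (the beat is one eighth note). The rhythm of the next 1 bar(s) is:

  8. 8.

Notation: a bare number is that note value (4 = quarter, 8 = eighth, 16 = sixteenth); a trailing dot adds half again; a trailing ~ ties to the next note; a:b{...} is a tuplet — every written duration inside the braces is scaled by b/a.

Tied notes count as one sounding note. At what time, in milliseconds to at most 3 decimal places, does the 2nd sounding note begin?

1. 0.0ms @ 0 + 452.261ms (3/2)
2. 452.261ms @ 3/2 + 452.261ms (3/2)

note 2 onset = 3/2b = 452.261ms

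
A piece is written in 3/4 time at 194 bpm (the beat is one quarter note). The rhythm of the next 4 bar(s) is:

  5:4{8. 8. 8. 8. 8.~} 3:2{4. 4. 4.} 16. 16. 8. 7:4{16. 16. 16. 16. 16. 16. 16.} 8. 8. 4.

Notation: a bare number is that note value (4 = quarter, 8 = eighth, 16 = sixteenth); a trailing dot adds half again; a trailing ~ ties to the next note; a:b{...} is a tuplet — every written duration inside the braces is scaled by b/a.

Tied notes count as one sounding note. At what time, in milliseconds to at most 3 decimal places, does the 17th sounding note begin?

note 17 onset = 123/14b = 2717.231ms

1. 0.0ms @ 0 + 185.567ms (3/5)
2. 185.567ms @ 3/5 + 185.567ms (3/5)
3. 371.134ms @ 6/5 + 185.567ms (3/5)
4. 556.701ms @ 9/5 + 185.567ms (3/5)
5. 742.268ms @ 12/5 + 494.845ms (8/5)
6. 1237.113ms @ 4 + 309.278ms (1)
7. 1546.392ms @ 5 + 309.278ms (1)
8. 1855.67ms @ 6 + 115.979ms (3/8)
9. 1971.649ms @ 51/8 + 115.979ms (3/8)
10. 2087.629ms @ 27/4 + 231.959ms (3/4)
11. 2319.588ms @ 15/2 + 66.274ms (3/14)
12. 2385.862ms @ 54/7 + 66.274ms (3/14)
13. 2452.135ms @ 111/14 + 66.274ms (3/14)
14. 2518.409ms @ 57/7 + 66.274ms (3/14)
15. 2584.683ms @ 117/14 + 66.274ms (3/14)
16. 2650.957ms @ 60/7 + 66.274ms (3/14)
17. 2717.231ms @ 123/14 + 66.274ms (3/14)
18. 2783.505ms @ 9 + 231.959ms (3/4)
19. 3015.464ms @ 39/4 + 231.959ms (3/4)
20. 3247.423ms @ 21/2 + 463.918ms (3/2)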